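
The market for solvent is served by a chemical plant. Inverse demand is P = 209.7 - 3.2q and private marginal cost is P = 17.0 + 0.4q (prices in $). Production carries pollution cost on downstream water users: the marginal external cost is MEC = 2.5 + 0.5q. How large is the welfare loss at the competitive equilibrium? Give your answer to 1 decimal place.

DWL = $104.4

Market equilibrium (private): 17.0 + 0.4q = 209.7 - 3.2q → q_m = 53.5278.
Social marginal cost = private MC + MEC = 19.5 + 0.9q.
Set SMC = demand: 19.5 + 0.9q = 209.7 - 3.2q → q* = 46.3902.
Between q* and q_m the wedge SMC − demand runs linearly from 0 to MEC(q_m), so the loss is a triangle.
DWL = ½ × 7.1376 × 29.2639 = 104.4370.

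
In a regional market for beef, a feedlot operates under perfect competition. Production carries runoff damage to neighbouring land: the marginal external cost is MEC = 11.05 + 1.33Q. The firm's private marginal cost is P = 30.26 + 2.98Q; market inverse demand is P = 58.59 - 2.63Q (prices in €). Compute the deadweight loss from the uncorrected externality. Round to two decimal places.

DWL = €22.74

Market equilibrium (private): 30.26 + 2.98Q = 58.59 - 2.63Q → Q_m = 5.0499.
Social marginal cost = private MC + MEC = 41.31 + 4.31Q.
Set SMC = demand: 41.31 + 4.31Q = 58.59 - 2.63Q → Q* = 2.4899.
Height of the DWL triangle at Q_m is SMC(Q_m) − demand(Q_m) = MEC(Q_m) = 17.7664.
DWL = ½ × 2.5600 × 17.7664 = 22.7410.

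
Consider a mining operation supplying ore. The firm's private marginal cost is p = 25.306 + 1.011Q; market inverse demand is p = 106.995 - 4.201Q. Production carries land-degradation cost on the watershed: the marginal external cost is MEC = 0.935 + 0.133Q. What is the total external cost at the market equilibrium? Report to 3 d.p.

30.990

Market equilibrium (private): 25.306 + 1.011Q = 106.995 - 4.201Q → Q_m = 15.6733.
Total external cost = ∫₀^{Q_m} (0.935 + 0.133Q) dQ = 0.935×15.6733 + ½×0.133×15.6733² = 30.9904.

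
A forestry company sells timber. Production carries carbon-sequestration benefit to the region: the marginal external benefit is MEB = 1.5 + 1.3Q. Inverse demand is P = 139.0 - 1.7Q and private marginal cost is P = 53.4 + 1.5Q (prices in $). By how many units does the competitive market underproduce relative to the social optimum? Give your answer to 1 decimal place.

19.1 units

Market equilibrium (private): 53.4 + 1.5Q = 139.0 - 1.7Q → Q_m = 26.7500.
Social marginal cost = private MC − MEB = 51.9 + 0.2Q.
Set SMC = demand: 51.9 + 0.2Q = 139.0 - 1.7Q → Q* = 45.8421.
Gap = |26.7500 − 45.8421| = 19.0921.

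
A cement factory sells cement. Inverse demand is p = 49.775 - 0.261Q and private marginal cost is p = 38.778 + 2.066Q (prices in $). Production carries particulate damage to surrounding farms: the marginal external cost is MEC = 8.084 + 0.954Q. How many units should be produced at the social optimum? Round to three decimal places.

Social marginal cost = private MC + MEC = 46.862 + 3.020Q.
Set SMC = demand: 46.862 + 3.020Q = 49.775 - 0.261Q → Q* = 0.8878.

Q* = 0.888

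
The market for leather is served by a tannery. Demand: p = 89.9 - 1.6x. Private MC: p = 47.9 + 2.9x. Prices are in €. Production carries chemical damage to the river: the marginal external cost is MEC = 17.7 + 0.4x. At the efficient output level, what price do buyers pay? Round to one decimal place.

P = €82.0

Social marginal cost = private MC + MEC = 65.6 + 3.3x.
Set SMC = demand: 65.6 + 3.3x = 89.9 - 1.6x → x* = 4.9592.
Consumer price on the demand curve at x*: 89.9 − 1.6×4.9592 = 81.9653.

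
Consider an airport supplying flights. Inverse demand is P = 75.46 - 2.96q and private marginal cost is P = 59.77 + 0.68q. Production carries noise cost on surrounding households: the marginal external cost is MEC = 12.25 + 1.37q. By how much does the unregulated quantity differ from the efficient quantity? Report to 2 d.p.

3.62 units

Market equilibrium (private): 59.77 + 0.68q = 75.46 - 2.96q → q_m = 4.3104.
Social marginal cost = private MC + MEC = 72.02 + 2.05q.
Set SMC = demand: 72.02 + 2.05q = 75.46 - 2.96q → q* = 0.6866.
Gap = |4.3104 − 0.6866| = 3.6238.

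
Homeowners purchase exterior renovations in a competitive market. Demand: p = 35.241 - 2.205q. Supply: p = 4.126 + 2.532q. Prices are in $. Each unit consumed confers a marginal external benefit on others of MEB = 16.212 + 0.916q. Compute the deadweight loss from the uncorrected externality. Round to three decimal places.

Market equilibrium (private): 4.126 + 2.532q = 35.241 - 2.205q → q_m = 6.5685.
Social marginal benefit = demand + MEB = 51.453 - 1.289q.
Set SMB = MC: 51.453 - 1.289q = 4.126 + 2.532q → q* = 12.3860.
Height of the DWL triangle at q_m is SMB(q_m) − MC(q_m) = MEB(q_m) = 22.2287.
DWL = ½ × 5.8175 × 22.2287 = 64.6577.

DWL = $64.658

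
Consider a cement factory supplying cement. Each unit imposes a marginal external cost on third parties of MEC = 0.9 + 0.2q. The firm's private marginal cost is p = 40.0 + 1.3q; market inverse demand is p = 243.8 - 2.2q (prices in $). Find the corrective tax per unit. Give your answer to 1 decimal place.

tax = $11.9 per unit

Social marginal cost = private MC + MEC = 40.9 + 1.5q.
Set SMC = demand: 40.9 + 1.5q = 243.8 - 2.2q → q* = 54.8378.
The Pigouvian tax equals MEC at q*: 0.9 + 0.2×54.8378 = 11.8676.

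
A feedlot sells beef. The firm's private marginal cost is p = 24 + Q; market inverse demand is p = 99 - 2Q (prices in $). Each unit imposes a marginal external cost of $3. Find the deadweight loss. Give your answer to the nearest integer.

Market equilibrium (private): 24 + Q = 99 - 2Q → Q_m = 25.0000.
Social marginal cost = private MC + MEC = 27 + Q.
Set SMC = demand: 27 + Q = 99 - 2Q → Q* = 24.0000.
The loss is the area between SMC and demand from Q* to Q_m; with linear curves that's a triangle of height MEC(Q_m).
DWL = ½ × 1.0000 × 3.0000 = 1.5000.

DWL = $2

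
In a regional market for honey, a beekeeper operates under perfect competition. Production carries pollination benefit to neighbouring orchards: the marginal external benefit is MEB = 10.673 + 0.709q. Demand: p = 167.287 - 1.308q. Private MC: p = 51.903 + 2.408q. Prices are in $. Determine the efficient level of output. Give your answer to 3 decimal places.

Social marginal cost = private MC − MEB = 41.230 + 1.699q.
Set SMC = demand: 41.230 + 1.699q = 167.287 - 1.308q → q* = 41.9212.

q* = 41.921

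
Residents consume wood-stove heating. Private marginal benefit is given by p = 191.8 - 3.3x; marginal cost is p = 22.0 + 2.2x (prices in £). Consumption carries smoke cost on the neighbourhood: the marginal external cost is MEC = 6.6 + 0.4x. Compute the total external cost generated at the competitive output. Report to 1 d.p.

Market equilibrium (private): 22.0 + 2.2x = 191.8 - 3.3x → x_m = 30.8727.
Total external cost = ∫₀^{x_m} (6.6 + 0.4x) dx = 6.6×30.8727 + ½×0.4×30.8727² = 394.3845.

£394.4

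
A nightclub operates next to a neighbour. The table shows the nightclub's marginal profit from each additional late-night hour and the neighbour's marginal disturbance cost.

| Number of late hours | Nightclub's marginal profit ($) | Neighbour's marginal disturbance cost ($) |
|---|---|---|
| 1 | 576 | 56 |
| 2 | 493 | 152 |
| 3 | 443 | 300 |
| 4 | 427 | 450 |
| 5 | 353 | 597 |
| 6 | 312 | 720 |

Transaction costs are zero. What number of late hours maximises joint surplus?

Bargaining reaches the level where marginal profit last exceeds marginal disturbance cost.
That holds through level 3 (443 ≥ 300) but not at 4 (427 < 450).

3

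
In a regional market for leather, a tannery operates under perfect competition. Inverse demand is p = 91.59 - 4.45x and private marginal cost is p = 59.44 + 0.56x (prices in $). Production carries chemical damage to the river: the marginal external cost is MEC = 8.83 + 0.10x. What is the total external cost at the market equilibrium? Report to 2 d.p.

$58.72

Market equilibrium (private): 59.44 + 0.56x = 91.59 - 4.45x → x_m = 6.4172.
Total external cost = ∫₀^{x_m} (8.83 + 0.10x) dx = 8.83×6.4172 + ½×0.10×6.4172² = 58.7229.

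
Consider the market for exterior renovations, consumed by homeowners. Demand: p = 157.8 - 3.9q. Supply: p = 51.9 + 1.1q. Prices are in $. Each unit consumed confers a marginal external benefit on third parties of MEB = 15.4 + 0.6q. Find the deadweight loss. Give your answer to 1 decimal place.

Market equilibrium (private): 51.9 + 1.1q = 157.8 - 3.9q → q_m = 21.1800.
Social marginal benefit = demand + MEB = 173.2 - 3.3q.
Set SMB = MC: 173.2 - 3.3q = 51.9 + 1.1q → q* = 27.5682.
The loss is the area between SMB and MC from q* to q_m; with linear curves that's a triangle of height MEB(q_m).
DWL = ½ × 6.3882 × 28.1080 = 89.7798.

DWL = $89.8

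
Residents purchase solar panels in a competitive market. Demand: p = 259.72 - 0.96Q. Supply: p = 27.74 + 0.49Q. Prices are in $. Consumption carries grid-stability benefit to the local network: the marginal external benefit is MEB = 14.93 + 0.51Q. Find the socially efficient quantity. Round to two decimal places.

Q* = 262.67

Social marginal benefit = demand + MEB = 274.65 - 0.45Q.
Set SMB = MC: 274.65 - 0.45Q = 27.74 + 0.49Q → Q* = 262.6702.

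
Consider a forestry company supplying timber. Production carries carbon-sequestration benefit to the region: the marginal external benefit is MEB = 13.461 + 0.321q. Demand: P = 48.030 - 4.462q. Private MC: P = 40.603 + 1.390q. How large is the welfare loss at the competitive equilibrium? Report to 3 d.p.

DWL = 17.387

Market equilibrium (private): 40.603 + 1.390q = 48.030 - 4.462q → q_m = 1.2691.
Social marginal cost = private MC − MEB = 27.142 + 1.069q.
Set SMC = demand: 27.142 + 1.069q = 48.030 - 4.462q → q* = 3.7765.
The welfare-loss triangle has base |q_m − q*| and height MEB(q_m) (the vertical gap between SMC and demand is zero at q* and MEB at q_m).
DWL = ½ × 2.5074 × 13.8684 = 17.3868.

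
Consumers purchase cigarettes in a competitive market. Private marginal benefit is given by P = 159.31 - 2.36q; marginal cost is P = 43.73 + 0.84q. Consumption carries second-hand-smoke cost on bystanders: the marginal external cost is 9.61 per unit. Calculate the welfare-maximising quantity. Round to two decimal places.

Social marginal benefit = demand − MEC = 149.70 - 2.36q.
Set SMB = MC: 149.70 - 2.36q = 43.73 + 0.84q → q* = 33.1156.

q* = 33.12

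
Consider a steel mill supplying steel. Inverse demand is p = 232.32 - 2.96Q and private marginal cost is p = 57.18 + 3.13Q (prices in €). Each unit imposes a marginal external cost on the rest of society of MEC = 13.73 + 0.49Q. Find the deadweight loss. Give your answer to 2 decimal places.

Market equilibrium (private): 57.18 + 3.13Q = 232.32 - 2.96Q → Q_m = 28.7586.
Social marginal cost = private MC + MEC = 70.91 + 3.62Q.
Set SMC = demand: 70.91 + 3.62Q = 232.32 - 2.96Q → Q* = 24.5304.
The welfare-loss triangle has base |Q_m − Q*| and height MEC(Q_m) (the vertical gap between SMC and demand is zero at Q* and MEC at Q_m).
DWL = ½ × 4.2282 × 27.8217 = 58.8179.

DWL = €58.82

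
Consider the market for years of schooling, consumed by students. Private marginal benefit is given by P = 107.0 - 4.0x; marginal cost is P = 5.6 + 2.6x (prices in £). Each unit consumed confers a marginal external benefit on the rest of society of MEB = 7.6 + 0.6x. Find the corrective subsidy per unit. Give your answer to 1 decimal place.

subsidy = £18.5 per unit

Social marginal benefit = demand + MEB = 114.6 - 3.4x.
Set SMB = MC: 114.6 - 3.4x = 5.6 + 2.6x → x* = 18.1667.
The Pigouvian subsidy equals MEB at x*: 7.6 + 0.6×18.1667 = 18.5000.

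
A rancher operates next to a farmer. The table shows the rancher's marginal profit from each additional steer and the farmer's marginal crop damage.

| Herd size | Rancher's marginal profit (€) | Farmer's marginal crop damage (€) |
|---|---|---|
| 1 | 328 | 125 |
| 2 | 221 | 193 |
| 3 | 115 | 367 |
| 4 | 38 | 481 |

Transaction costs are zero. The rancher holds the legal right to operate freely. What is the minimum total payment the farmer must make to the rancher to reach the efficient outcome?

€153

Left alone the rancher would choose level 4 (marginal profit stays positive).
Efficient level: k* = 2 (marginal profit ≥ marginal crop damage through 2).
The farmer must at least cover the rancher's forgone profit from cutting 4→2: 115 + 38 = 153.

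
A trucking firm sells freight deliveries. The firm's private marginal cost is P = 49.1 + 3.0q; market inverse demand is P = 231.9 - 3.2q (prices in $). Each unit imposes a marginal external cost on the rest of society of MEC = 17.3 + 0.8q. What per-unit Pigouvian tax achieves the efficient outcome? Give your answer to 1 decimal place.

Social marginal cost = private MC + MEC = 66.4 + 3.8q.
Set SMC = demand: 66.4 + 3.8q = 231.9 - 3.2q → q* = 23.6429.
The Pigouvian tax equals MEC at q*: 17.3 + 0.8×23.6429 = 36.2143.

tax = $36.2 per unit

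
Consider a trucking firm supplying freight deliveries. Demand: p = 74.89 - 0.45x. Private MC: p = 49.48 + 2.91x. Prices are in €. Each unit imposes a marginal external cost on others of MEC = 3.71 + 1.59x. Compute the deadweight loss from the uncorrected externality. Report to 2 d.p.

Market equilibrium (private): 49.48 + 2.91x = 74.89 - 0.45x → x_m = 7.5625.
Social marginal cost = private MC + MEC = 53.19 + 4.50x.
Set SMC = demand: 53.19 + 4.50x = 74.89 - 0.45x → x* = 4.3838.
The loss is the area between SMC and demand from x* to x_m; with linear curves that's a triangle of height MEC(x_m).
DWL = ½ × 3.1787 × 15.7344 = 25.0075.

DWL = €25.01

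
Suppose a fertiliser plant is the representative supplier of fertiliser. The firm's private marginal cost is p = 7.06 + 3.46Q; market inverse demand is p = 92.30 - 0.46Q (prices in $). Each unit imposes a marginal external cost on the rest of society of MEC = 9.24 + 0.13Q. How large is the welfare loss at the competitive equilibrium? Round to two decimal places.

DWL = $17.98

Market equilibrium (private): 7.06 + 3.46Q = 92.30 - 0.46Q → Q_m = 21.7449.
Social marginal cost = private MC + MEC = 16.30 + 3.59Q.
Set SMC = demand: 16.30 + 3.59Q = 92.30 - 0.46Q → Q* = 18.7654.
Height of the DWL triangle at Q_m is SMC(Q_m) − demand(Q_m) = MEC(Q_m) = 12.0668.
DWL = ½ × 2.9795 × 12.0668 = 17.9765.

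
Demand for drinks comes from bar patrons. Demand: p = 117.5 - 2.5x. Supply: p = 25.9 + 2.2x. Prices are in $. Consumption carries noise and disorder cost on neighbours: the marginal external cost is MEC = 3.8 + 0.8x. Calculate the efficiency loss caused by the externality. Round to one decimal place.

DWL = $34.2

Market equilibrium (private): 25.9 + 2.2x = 117.5 - 2.5x → x_m = 19.4894.
Social marginal benefit = demand − MEC = 113.7 - 3.3x.
Set SMB = MC: 113.7 - 3.3x = 25.9 + 2.2x → x* = 15.9636.
The welfare-loss triangle has base |x_m − x*| and height MEC(x_m) (the vertical gap between SMB and MC is zero at x* and MEC at x_m).
DWL = ½ × 3.5258 × 19.3915 = 34.1853.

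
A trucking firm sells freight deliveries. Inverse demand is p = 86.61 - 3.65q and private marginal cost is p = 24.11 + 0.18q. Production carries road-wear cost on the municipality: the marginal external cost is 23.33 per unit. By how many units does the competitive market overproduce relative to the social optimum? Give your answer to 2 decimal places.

Market equilibrium (private): 24.11 + 0.18q = 86.61 - 3.65q → q_m = 16.3185.
Social marginal cost = private MC + MEC = 47.44 + 0.18q.
Set SMC = demand: 47.44 + 0.18q = 86.61 - 3.65q → q* = 10.2272.
Gap = |16.3185 − 10.2272| = 6.0913.

6.09 units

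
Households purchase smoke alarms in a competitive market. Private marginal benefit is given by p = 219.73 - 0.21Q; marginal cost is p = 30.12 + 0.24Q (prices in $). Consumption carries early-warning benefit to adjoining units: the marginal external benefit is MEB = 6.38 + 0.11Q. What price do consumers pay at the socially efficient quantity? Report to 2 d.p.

Social marginal benefit = demand + MEB = 226.11 - 0.10Q.
Set SMB = MC: 226.11 - 0.10Q = 30.12 + 0.24Q → Q* = 576.4412.
Consumer price on the demand curve at Q*: 219.73 − 0.21×576.4412 = 98.6773.

P = $98.68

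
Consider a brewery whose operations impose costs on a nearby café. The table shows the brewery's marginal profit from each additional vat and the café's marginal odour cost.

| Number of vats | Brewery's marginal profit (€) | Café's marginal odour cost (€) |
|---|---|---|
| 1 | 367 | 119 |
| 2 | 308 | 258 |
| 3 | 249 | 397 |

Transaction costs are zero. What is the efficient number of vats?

2

Bargaining reaches the level where marginal profit last exceeds marginal odour cost.
That holds through level 2 (308 ≥ 258) but not at 3 (249 < 397).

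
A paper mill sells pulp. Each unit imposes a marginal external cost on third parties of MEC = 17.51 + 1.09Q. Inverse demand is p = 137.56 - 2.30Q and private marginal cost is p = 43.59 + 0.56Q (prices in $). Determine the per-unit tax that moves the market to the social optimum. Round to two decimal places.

tax = $38.61 per unit

Social marginal cost = private MC + MEC = 61.10 + 1.65Q.
Set SMC = demand: 61.10 + 1.65Q = 137.56 - 2.30Q → Q* = 19.3570.
The Pigouvian tax equals MEC at Q*: 17.51 + 1.09×19.3570 = 38.6091.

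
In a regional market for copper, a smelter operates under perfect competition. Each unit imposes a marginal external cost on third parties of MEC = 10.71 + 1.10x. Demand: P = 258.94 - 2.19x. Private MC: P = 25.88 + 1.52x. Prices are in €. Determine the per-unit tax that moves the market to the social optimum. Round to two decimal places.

Social marginal cost = private MC + MEC = 36.59 + 2.62x.
Set SMC = demand: 36.59 + 2.62x = 258.94 - 2.19x → x* = 46.2266.
The Pigouvian tax equals MEC at x*: 10.71 + 1.10×46.2266 = 61.5593.

tax = €61.56 per unit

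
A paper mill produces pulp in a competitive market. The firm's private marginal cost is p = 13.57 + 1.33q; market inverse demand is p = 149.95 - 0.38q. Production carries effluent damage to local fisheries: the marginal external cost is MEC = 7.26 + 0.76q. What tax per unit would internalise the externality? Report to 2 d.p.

tax = 46.99 per unit

Social marginal cost = private MC + MEC = 20.83 + 2.09q.
Set SMC = demand: 20.83 + 2.09q = 149.95 - 0.38q → q* = 52.2753.
The Pigouvian tax equals MEC at q*: 7.26 + 0.76×52.2753 = 46.9892.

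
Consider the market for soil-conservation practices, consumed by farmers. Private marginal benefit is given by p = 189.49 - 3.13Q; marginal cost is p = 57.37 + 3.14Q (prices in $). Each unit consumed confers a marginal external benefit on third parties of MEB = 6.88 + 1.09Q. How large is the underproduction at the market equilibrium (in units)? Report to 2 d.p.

Market equilibrium (private): 57.37 + 3.14Q = 189.49 - 3.13Q → Q_m = 21.0718.
Social marginal benefit = demand + MEB = 196.37 - 2.04Q.
Set SMB = MC: 196.37 - 2.04Q = 57.37 + 3.14Q → Q* = 26.8340.
Gap = |21.0718 − 26.8340| = 5.7622.

5.76 units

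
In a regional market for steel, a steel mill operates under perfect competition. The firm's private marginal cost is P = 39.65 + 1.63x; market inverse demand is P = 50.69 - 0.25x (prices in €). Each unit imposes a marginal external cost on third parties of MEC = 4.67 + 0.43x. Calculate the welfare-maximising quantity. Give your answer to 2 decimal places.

x* = 2.76

Social marginal cost = private MC + MEC = 44.32 + 2.06x.
Set SMC = demand: 44.32 + 2.06x = 50.69 - 0.25x → x* = 2.7576.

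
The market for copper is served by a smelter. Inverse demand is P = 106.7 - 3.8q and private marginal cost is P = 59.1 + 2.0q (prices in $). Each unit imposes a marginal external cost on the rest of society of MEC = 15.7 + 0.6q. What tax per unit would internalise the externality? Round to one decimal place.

Social marginal cost = private MC + MEC = 74.8 + 2.6q.
Set SMC = demand: 74.8 + 2.6q = 106.7 - 3.8q → q* = 4.9844.
The Pigouvian tax equals MEC at q*: 15.7 + 0.6×4.9844 = 18.6906.

tax = $18.7 per unit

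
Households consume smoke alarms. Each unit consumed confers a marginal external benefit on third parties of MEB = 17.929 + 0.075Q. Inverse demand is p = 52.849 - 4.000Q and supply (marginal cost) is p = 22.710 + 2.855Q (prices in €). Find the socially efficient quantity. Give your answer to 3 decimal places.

Social marginal benefit = demand + MEB = 70.778 - 3.925Q.
Set SMB = MC: 70.778 - 3.925Q = 22.710 + 2.855Q → Q* = 7.0897.

Q* = 7.090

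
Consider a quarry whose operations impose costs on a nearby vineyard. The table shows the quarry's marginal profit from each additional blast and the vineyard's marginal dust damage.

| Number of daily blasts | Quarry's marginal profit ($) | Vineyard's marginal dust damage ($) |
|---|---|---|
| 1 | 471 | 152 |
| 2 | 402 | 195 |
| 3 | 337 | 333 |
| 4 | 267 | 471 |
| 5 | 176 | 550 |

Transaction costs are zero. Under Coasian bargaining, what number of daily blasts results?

Bargaining reaches the level where marginal profit last exceeds marginal dust damage.
That holds through level 3 (337 ≥ 333) but not at 4 (267 < 471).

3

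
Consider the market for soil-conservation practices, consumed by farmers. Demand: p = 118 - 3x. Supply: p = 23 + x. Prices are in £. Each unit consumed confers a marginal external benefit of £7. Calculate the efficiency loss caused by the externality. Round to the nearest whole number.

DWL = £6

Market equilibrium (private): 23 + x = 118 - 3x → x_m = 23.7500.
Social marginal benefit = demand + MEB = 125 - 3x.
Set SMB = MC: 125 - 3x = 23 + x → x* = 25.5000.
Between x* and x_m the wedge SMB − MC runs linearly from 0 to MEB(x_m), so the loss is a triangle.
DWL = ½ × 1.7500 × 7.0000 = 6.1250.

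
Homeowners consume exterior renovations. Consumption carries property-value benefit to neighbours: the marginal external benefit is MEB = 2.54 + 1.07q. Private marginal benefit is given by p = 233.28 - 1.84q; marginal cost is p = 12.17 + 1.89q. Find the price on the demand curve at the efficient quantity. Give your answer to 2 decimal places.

Social marginal benefit = demand + MEB = 235.82 - 0.77q.
Set SMB = MC: 235.82 - 0.77q = 12.17 + 1.89q → q* = 84.0789.
Consumer price on the demand curve at q*: 233.28 − 1.84×84.0789 = 78.5748.

P = 78.57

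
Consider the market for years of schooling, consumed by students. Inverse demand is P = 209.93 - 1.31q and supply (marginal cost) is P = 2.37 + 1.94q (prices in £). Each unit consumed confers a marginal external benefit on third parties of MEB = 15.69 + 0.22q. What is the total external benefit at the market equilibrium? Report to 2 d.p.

Market equilibrium (private): 2.37 + 1.94q = 209.93 - 1.31q → q_m = 63.8646.
Total external benefit = ∫₀^{q_m} (15.69 + 0.22q) dq = 15.69×63.8646 + ½×0.22×63.8646² = 1450.6912.

£1450.69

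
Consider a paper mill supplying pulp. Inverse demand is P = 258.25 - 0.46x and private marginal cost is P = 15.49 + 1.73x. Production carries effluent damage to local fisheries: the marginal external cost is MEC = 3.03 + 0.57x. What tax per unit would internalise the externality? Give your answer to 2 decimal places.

tax = 52.54 per unit

Social marginal cost = private MC + MEC = 18.52 + 2.30x.
Set SMC = demand: 18.52 + 2.30x = 258.25 - 0.46x → x* = 86.8587.
The Pigouvian tax equals MEC at x*: 3.03 + 0.57×86.8587 = 52.5395.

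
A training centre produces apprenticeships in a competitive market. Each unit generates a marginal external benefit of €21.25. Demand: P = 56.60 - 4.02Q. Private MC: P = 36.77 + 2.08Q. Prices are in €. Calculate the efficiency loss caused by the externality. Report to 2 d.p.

Market equilibrium (private): 36.77 + 2.08Q = 56.60 - 4.02Q → Q_m = 3.2508.
Social marginal cost = private MC − MEB = 15.52 + 2.08Q.
Set SMC = demand: 15.52 + 2.08Q = 56.60 - 4.02Q → Q* = 6.7344.
The welfare-loss triangle has base |Q_m − Q*| and height MEB(Q_m) (the vertical gap between SMC and demand is zero at Q* and MEB at Q_m).
DWL = ½ × 3.4836 × 21.2500 = 37.0133.

DWL = €37.01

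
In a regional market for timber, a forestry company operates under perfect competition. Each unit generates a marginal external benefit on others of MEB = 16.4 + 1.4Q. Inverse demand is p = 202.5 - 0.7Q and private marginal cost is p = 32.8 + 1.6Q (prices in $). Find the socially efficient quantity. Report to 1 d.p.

Q* = 206.8

Social marginal cost = private MC − MEB = 16.4 + 0.2Q.
Set SMC = demand: 16.4 + 0.2Q = 202.5 - 0.7Q → Q* = 206.7778.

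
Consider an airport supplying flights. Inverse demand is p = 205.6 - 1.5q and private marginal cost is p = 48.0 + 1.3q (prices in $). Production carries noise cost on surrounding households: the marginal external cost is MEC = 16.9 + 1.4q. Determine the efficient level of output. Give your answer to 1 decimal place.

q* = 33.5

Social marginal cost = private MC + MEC = 64.9 + 2.7q.
Set SMC = demand: 64.9 + 2.7q = 205.6 - 1.5q → q* = 33.5000.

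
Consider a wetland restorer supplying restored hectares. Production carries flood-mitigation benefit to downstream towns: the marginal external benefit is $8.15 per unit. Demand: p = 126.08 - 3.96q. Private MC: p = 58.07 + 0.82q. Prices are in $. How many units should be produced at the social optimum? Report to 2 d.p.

q* = 15.93

Social marginal cost = private MC − MEB = 49.92 + 0.82q.
Set SMC = demand: 49.92 + 0.82q = 126.08 - 3.96q → q* = 15.9331.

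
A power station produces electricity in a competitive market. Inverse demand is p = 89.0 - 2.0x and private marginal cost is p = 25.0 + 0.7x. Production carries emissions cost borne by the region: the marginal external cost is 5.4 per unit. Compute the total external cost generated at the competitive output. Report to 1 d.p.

Market equilibrium (private): 25.0 + 0.7x = 89.0 - 2.0x → x_m = 23.7037.
Total external cost = MEC × x_m = 5.4 × 23.7037 = 128.0000.

128.0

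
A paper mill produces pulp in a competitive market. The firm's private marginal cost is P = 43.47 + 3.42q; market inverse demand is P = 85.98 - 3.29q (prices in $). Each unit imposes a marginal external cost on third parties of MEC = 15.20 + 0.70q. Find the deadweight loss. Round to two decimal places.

DWL = $26.01

Market equilibrium (private): 43.47 + 3.42q = 85.98 - 3.29q → q_m = 6.3353.
Social marginal cost = private MC + MEC = 58.67 + 4.12q.
Set SMC = demand: 58.67 + 4.12q = 85.98 - 3.29q → q* = 3.6856.
The welfare-loss triangle has base |q_m − q*| and height MEC(q_m) (the vertical gap between SMC and demand is zero at q* and MEC at q_m).
DWL = ½ × 2.6497 × 19.6347 = 26.0130.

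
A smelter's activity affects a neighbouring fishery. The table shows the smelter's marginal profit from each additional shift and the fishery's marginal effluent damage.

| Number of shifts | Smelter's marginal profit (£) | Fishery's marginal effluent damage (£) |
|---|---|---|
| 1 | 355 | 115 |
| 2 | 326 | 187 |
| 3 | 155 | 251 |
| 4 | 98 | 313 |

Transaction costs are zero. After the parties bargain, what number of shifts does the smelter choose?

2

Bargaining reaches the level where marginal profit last exceeds marginal effluent damage.
That holds through level 2 (326 ≥ 187) but not at 3 (155 < 251).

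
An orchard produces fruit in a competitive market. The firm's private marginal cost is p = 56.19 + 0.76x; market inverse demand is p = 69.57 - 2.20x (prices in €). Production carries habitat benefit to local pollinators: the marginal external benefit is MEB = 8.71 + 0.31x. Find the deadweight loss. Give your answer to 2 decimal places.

DWL = €19.29

Market equilibrium (private): 56.19 + 0.76x = 69.57 - 2.20x → x_m = 4.5203.
Social marginal cost = private MC − MEB = 47.48 + 0.45x.
Set SMC = demand: 47.48 + 0.45x = 69.57 - 2.20x → x* = 8.3358.
Between x* and x_m the wedge demand − SMC runs linearly from 0 to MEB(x_m), so the loss is a triangle.
DWL = ½ × 3.8155 × 10.1113 = 19.2898.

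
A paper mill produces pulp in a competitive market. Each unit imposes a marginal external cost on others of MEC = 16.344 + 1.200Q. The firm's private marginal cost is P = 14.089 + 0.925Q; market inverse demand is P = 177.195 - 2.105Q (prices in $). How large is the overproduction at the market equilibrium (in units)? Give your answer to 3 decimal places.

19.135 units

Market equilibrium (private): 14.089 + 0.925Q = 177.195 - 2.105Q → Q_m = 53.8304.
Social marginal cost = private MC + MEC = 30.433 + 2.125Q.
Set SMC = demand: 30.433 + 2.125Q = 177.195 - 2.105Q → Q* = 34.6955.
Gap = |53.8304 − 34.6955| = 19.1349.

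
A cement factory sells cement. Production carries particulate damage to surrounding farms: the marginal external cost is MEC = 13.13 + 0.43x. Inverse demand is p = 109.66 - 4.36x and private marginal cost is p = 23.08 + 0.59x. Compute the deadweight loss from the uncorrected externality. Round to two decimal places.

Market equilibrium (private): 23.08 + 0.59x = 109.66 - 4.36x → x_m = 17.4909.
Social marginal cost = private MC + MEC = 36.21 + 1.02x.
Set SMC = demand: 36.21 + 1.02x = 109.66 - 4.36x → x* = 13.6524.
Between x* and x_m the wedge SMC − demand runs linearly from 0 to MEC(x_m), so the loss is a triangle.
DWL = ½ × 3.8385 × 20.6511 = 39.6346.

DWL = 39.63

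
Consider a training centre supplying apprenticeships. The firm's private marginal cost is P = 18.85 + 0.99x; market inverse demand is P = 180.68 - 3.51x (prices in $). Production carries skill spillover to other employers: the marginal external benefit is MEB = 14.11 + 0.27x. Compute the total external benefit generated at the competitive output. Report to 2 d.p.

$682.02

Market equilibrium (private): 18.85 + 0.99x = 180.68 - 3.51x → x_m = 35.9622.
Total external benefit = ∫₀^{x_m} (14.11 + 0.27x) dx = 14.11×35.9622 + ½×0.27×35.9622² = 682.0194.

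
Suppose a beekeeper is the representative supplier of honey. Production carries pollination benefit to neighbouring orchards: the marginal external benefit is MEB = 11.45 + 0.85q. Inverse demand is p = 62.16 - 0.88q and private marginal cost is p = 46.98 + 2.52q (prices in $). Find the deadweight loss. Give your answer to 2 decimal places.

Market equilibrium (private): 46.98 + 2.52q = 62.16 - 0.88q → q_m = 4.4647.
Social marginal cost = private MC − MEB = 35.53 + 1.67q.
Set SMC = demand: 35.53 + 1.67q = 62.16 - 0.88q → q* = 10.4431.
The loss is the area between SMC and demand from q* to q_m; with linear curves that's a triangle of height MEB(q_m).
DWL = ½ × 5.9784 × 15.2450 = 45.5704.

DWL = $45.57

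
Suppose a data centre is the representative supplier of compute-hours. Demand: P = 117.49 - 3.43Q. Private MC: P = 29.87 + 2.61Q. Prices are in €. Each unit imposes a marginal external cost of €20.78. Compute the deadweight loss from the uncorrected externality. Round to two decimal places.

Market equilibrium (private): 29.87 + 2.61Q = 117.49 - 3.43Q → Q_m = 14.5066.
Social marginal cost = private MC + MEC = 50.65 + 2.61Q.
Set SMC = demand: 50.65 + 2.61Q = 117.49 - 3.43Q → Q* = 11.0662.
Between Q* and Q_m the wedge SMC − demand runs linearly from 0 to MEC(Q_m), so the loss is a triangle.
DWL = ½ × 3.4404 × 20.7800 = 35.7458.

DWL = €35.75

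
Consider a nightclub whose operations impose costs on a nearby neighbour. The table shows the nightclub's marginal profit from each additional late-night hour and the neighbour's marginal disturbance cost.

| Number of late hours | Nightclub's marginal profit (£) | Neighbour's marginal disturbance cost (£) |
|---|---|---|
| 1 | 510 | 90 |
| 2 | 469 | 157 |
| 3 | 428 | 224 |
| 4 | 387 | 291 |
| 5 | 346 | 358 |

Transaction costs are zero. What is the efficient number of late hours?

4

Bargaining reaches the level where marginal profit last exceeds marginal disturbance cost.
That holds through level 4 (387 ≥ 291) but not at 5 (346 < 358).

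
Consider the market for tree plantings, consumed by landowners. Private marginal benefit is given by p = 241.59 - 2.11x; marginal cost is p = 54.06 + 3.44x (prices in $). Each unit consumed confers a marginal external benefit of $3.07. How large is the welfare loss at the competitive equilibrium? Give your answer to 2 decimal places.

Market equilibrium (private): 54.06 + 3.44x = 241.59 - 2.11x → x_m = 33.7892.
Social marginal benefit = demand + MEB = 244.66 - 2.11x.
Set SMB = MC: 244.66 - 2.11x = 54.06 + 3.44x → x* = 34.3423.
The welfare-loss triangle has base |x_m − x*| and height MEB(x_m) (the vertical gap between SMB and MC is zero at x* and MEB at x_m).
DWL = ½ × 0.5531 × 3.0700 = 0.8490.

DWL = $0.85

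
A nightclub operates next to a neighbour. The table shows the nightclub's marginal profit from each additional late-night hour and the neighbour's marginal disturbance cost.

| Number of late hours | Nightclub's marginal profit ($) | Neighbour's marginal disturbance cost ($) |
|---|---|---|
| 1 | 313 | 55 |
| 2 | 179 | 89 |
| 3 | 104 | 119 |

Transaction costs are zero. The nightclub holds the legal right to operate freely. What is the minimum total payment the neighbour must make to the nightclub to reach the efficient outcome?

Left alone the nightclub would choose level 3 (marginal profit stays positive).
Efficient level: k* = 2 (marginal profit ≥ marginal disturbance cost through 2).
The neighbour must at least cover the nightclub's forgone profit from cutting 3→2: 104 = 104.

$104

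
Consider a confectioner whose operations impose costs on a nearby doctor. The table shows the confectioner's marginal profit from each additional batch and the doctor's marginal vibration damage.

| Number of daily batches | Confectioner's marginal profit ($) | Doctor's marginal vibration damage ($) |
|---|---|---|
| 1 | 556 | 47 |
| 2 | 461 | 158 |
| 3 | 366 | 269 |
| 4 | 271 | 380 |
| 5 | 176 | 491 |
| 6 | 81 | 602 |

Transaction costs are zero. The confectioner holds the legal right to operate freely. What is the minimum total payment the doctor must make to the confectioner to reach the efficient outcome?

$528

Left alone the confectioner would choose level 6 (marginal profit stays positive).
Efficient level: k* = 3 (marginal profit ≥ marginal vibration damage through 3).
The doctor must at least cover the confectioner's forgone profit from cutting 6→3: 271 + 176 + 81 = 528.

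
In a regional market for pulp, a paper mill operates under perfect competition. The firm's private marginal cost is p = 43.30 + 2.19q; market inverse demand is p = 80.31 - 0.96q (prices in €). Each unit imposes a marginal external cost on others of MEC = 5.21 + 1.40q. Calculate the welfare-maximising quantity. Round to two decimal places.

q* = 6.99

Social marginal cost = private MC + MEC = 48.51 + 3.59q.
Set SMC = demand: 48.51 + 3.59q = 80.31 - 0.96q → q* = 6.9890.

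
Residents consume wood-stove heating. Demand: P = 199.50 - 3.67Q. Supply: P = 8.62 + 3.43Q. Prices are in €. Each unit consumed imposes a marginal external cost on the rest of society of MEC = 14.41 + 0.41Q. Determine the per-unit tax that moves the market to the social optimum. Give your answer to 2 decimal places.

tax = €24.04 per unit

Social marginal benefit = demand − MEC = 185.09 - 4.08Q.
Set SMB = MC: 185.09 - 4.08Q = 8.62 + 3.43Q → Q* = 23.4980.
The Pigouvian tax equals MEC at Q*: 14.41 + 0.41×23.4980 = 24.0442.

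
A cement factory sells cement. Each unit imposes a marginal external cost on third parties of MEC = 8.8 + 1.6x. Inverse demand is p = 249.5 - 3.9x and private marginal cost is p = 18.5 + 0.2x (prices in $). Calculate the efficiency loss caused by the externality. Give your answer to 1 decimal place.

DWL = $858.8

Market equilibrium (private): 18.5 + 0.2x = 249.5 - 3.9x → x_m = 56.3415.
Social marginal cost = private MC + MEC = 27.3 + 1.8x.
Set SMC = demand: 27.3 + 1.8x = 249.5 - 3.9x → x* = 38.9825.
Height of the DWL triangle at x_m is SMC(x_m) − demand(x_m) = MEC(x_m) = 98.9463.
DWL = ½ × 17.3590 × 98.9463 = 858.8044.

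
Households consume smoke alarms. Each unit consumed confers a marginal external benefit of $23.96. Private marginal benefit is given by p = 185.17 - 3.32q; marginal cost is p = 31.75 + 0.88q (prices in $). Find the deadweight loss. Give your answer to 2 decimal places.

Market equilibrium (private): 31.75 + 0.88q = 185.17 - 3.32q → q_m = 36.5286.
Social marginal benefit = demand + MEB = 209.13 - 3.32q.
Set SMB = MC: 209.13 - 3.32q = 31.75 + 0.88q → q* = 42.2333.
Height of the DWL triangle at q_m is SMB(q_m) − MC(q_m) = MEB(q_m) = 23.9600.
DWL = ½ × 5.7047 × 23.9600 = 68.3423.

DWL = $68.34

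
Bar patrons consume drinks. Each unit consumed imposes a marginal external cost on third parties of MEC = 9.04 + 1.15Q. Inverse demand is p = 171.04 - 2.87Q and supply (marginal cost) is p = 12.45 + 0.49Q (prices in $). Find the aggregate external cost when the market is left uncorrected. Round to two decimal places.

Market equilibrium (private): 12.45 + 0.49Q = 171.04 - 2.87Q → Q_m = 47.1994.
Total external cost = ∫₀^{Q_m} (9.04 + 1.15Q) dQ = 9.04×47.1994 + ½×1.15×47.1994² = 1707.6580.

$1707.66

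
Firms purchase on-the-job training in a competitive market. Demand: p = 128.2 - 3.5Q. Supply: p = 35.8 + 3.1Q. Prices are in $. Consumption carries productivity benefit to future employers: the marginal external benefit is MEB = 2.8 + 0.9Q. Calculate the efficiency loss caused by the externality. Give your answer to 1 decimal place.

Market equilibrium (private): 35.8 + 3.1Q = 128.2 - 3.5Q → Q_m = 14.0000.
Social marginal benefit = demand + MEB = 131.0 - 2.6Q.
Set SMB = MC: 131.0 - 2.6Q = 35.8 + 3.1Q → Q* = 16.7018.
Height of the DWL triangle at Q_m is SMB(Q_m) − MC(Q_m) = MEB(Q_m) = 15.4000.
DWL = ½ × 2.7018 × 15.4000 = 20.8039.

DWL = $20.8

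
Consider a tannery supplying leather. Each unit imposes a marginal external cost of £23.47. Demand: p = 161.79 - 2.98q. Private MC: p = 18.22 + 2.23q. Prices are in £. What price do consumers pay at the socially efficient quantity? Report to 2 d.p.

P = £93.10

Social marginal cost = private MC + MEC = 41.69 + 2.23q.
Set SMC = demand: 41.69 + 2.23q = 161.79 - 2.98q → q* = 23.0518.
Consumer price on the demand curve at q*: 161.79 − 2.98×23.0518 = 93.0956.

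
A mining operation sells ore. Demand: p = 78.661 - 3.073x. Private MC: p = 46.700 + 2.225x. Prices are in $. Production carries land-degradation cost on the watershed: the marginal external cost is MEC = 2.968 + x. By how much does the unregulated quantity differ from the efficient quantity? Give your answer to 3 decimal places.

Market equilibrium (private): 46.700 + 2.225x = 78.661 - 3.073x → x_m = 6.0327.
Social marginal cost = private MC + MEC = 49.668 + 3.225x.
Set SMC = demand: 49.668 + 3.225x = 78.661 - 3.073x → x* = 4.6035.
Gap = |6.0327 − 4.6035| = 1.4292.

1.429 units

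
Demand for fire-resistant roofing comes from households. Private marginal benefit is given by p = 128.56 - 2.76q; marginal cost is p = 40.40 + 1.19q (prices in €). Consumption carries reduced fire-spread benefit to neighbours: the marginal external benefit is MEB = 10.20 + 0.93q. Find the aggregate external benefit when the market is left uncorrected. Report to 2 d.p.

€459.29

Market equilibrium (private): 40.40 + 1.19q = 128.56 - 2.76q → q_m = 22.3190.
Total external benefit = ∫₀^{q_m} (10.20 + 0.93q) dq = 10.20×22.3190 + ½×0.93×22.3190² = 459.2879.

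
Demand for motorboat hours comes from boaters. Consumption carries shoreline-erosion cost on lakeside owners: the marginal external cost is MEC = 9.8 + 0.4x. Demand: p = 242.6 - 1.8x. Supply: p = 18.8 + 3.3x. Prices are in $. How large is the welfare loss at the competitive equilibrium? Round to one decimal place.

DWL = $68.0

Market equilibrium (private): 18.8 + 3.3x = 242.6 - 1.8x → x_m = 43.8824.
Social marginal benefit = demand − MEC = 232.8 - 2.2x.
Set SMB = MC: 232.8 - 2.2x = 18.8 + 3.3x → x* = 38.9091.
Height of the DWL triangle at x_m is MC(x_m) − SMB(x_m) = MEC(x_m) = 27.3529.
DWL = ½ × 4.9733 × 27.3529 = 68.0171.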